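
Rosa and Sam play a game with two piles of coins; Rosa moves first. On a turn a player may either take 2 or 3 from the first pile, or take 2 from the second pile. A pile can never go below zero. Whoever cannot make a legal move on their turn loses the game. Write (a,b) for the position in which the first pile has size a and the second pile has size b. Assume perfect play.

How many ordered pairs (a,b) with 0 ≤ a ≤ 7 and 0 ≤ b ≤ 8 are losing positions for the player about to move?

32

Use the standard recursion: the mover loses at a terminal position; elsewhere, the mover wins exactly when some move hands the opponent an L position.
Every move lowers a or b (never raises either), so fill the grid row by row in increasing a, and left to right within a row: each cell's successors are then already labelled.
      b=0  b=1  b=2  b=3  b=4  b=5  b=6  b=7  b=8
a=0:    L    L    W    W    L    L    W    W    L
a=1:    L    L    W    W    L    L    W    W    L
a=2:    W    W    L    L    W    W    L    L    W
a=3:    W    W    L    L    W    W    L    L    W
a=4:    W    W    W    W    W    W    W    W    W
a=5:    L    L    W    W    L    L    W    W    L
a=6:    L    L    W    W    L    L    W    W    L
a=7:    W    W    L    L    W    W    L    L    W
Cells with no legal move (terminal, hence L): (0,0), (0,1), (1,0), (1,1).
The remaining L cells, each justified by listing all of its moves:
(0,4): the only move is to (0,2)(W), a W ⇒ L
(0,5): the only move is to (0,3)(W), a W ⇒ L
(0,8): the only move is to (0,6)(W), a W ⇒ L
(1,4): the only move is to (1,2)(W), a W ⇒ L
(1,5): the only move is to (1,3)(W), a W ⇒ L
(1,8): the only move is to (1,6)(W), a W ⇒ L
(2,2): moves to (0,2)(W), (2,0)(W); every one is W ⇒ L
(2,3): moves to (0,3)(W), (2,1)(W); every one is W ⇒ L
(2,6): moves to (0,6)(W), (2,4)(W); every one is W ⇒ L
(2,7): moves to (0,7)(W), (2,5)(W); every one is W ⇒ L
(3,2): moves to (1,2)(W), (0,2)(W), (3,0)(W); every one is W ⇒ L
(3,3): moves to (1,3)(W), (0,3)(W), (3,1)(W); every one is W ⇒ L
(3,6): moves to (1,6)(W), (0,6)(W), (3,4)(W); every one is W ⇒ L
(3,7): moves to (1,7)(W), (0,7)(W), (3,5)(W); every one is W ⇒ L
(5,0): moves to (3,0)(W), (2,0)(W); every one is W ⇒ L
(5,1): moves to (3,1)(W), (2,1)(W); every one is W ⇒ L
(5,4): moves to (3,4)(W), (2,4)(W), (5,2)(W); every one is W ⇒ L
(5,5): moves to (3,5)(W), (2,5)(W), (5,3)(W); every one is W ⇒ L
(5,8): moves to (3,8)(W), (2,8)(W), (5,6)(W); every one is W ⇒ L
(6,0): moves to (4,0)(W), (3,0)(W); every one is W ⇒ L
(6,1): moves to (4,1)(W), (3,1)(W); every one is W ⇒ L
(6,4): moves to (4,4)(W), (3,4)(W), (6,2)(W); every one is W ⇒ L
(6,5): moves to (4,5)(W), (3,5)(W), (6,3)(W); every one is W ⇒ L
(6,8): moves to (4,8)(W), (3,8)(W), (6,6)(W); every one is W ⇒ L
(7,2): moves to (5,2)(W), (4,2)(W), (7,0)(W); every one is W ⇒ L
(7,3): moves to (5,3)(W), (4,3)(W), (7,1)(W); every one is W ⇒ L
(7,6): moves to (5,6)(W), (4,6)(W), (7,4)(W); every one is W ⇒ L
(7,7): moves to (5,7)(W), (4,7)(W), (7,5)(W); every one is W ⇒ L
Every other cell has at least one move into one of the L cells above, so it is W.
L cells per row: a=0: 5, a=1: 5, a=2: 4, a=3: 4, a=4: 0, a=5: 5, a=6: 5, a=7: 4; total 32.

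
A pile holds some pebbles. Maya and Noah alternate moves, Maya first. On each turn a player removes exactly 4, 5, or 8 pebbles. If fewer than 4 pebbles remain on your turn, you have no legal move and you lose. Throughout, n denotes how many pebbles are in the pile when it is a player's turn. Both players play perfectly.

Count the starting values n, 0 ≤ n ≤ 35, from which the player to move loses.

12

Build the W/L table. Terminal = L. A non-terminal position is W if it has a move to some L; otherwise it is L.
n=0: no move → L
n=1: no move → L
n=2: no move → L
n=3: no move → L
n=4: can move to 0, which is L ⇒ W
n=5: can move to 1, which is L ⇒ W
n=6: can move to 2, which is L ⇒ W
n=7: can move to 3, which is L ⇒ W
n=8: can move to 3, which is L ⇒ W
n=9: can move to 1, which is L ⇒ W
n=10: can move to 2, which is L ⇒ W
n=11: can move to 3, which is L ⇒ W
n=12: moves to 8(W), 7(W), 4(W); every one is W ⇒ L
n=13: moves to 9(W), 8(W), 5(W); every one is W ⇒ L
n=14: moves to 10(W), 9(W), 6(W); every one is W ⇒ L
n=15: moves to 11(W), 10(W), 7(W); every one is W ⇒ L
n=16: can move to 12, which is L ⇒ W
n=17: can move to 13, which is L ⇒ W
n=18: can move to 14, which is L ⇒ W
n=19: can move to 15, which is L ⇒ W
n=20: can move to 15, which is L ⇒ W
n=21: can move to 13, which is L ⇒ W
n=22: can move to 14, which is L ⇒ W
n=23: can move to 15, which is L ⇒ W
n=24: moves to 20(W), 19(W), 16(W); every one is W ⇒ L
n=25: moves to 21(W), 20(W), 17(W); every one is W ⇒ L
n=26: moves to 22(W), 21(W), 18(W); every one is W ⇒ L
n=27: moves to 23(W), 22(W), 19(W); every one is W ⇒ L
n=28: can move to 24, which is L ⇒ W
n=29: can move to 25, which is L ⇒ W
n=30: can move to 26, which is L ⇒ W
n=31: can move to 27, which is L ⇒ W
n=32: can move to 27, which is L ⇒ W
n=33: can move to 25, which is L ⇒ W
n=34: can move to 26, which is L ⇒ W
n=35: can move to 27, which is L ⇒ W
L entries with 0 ≤ n ≤ 35: n = 0, 1, 2, 3, 12, 13, 14, 15, 24, 25, 26, 27; that makes 12.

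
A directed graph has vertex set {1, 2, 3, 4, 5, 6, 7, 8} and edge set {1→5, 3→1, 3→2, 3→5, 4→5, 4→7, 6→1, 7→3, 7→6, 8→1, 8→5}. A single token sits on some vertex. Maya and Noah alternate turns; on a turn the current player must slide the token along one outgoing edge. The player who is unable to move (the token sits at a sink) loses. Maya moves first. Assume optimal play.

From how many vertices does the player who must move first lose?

Use the standard recursion: the mover loses at a terminal position; elsewhere, the mover wins exactly when some move hands the opponent an L position.
Every edge goes from a vertex to one that appears earlier in the order 5, 2, 1, 8, 3, 6, 7, 4, so processing vertices in that order labels each vertex after all of its successors.
5: no outgoing edge → L
2: no outgoing edge → L
1: can move to 5, which is L ⇒ W
8: can move to 5, which is L ⇒ W
3: can move to 2, which is L ⇒ W
6: the only move is to 1(W), a W ⇒ L
7: can move to 6, which is L ⇒ W
4: can move to 5, which is L ⇒ W
The L vertices are 2, 5, 6; that is 3 in all.

3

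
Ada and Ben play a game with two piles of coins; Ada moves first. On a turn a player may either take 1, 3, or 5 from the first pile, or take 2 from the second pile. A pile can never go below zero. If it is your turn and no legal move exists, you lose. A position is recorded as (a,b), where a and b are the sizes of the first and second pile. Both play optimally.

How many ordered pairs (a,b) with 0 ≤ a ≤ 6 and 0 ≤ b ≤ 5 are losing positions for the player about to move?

Compute win/loss labels from the base case upward. A position with no move is L. Any other position is W if it can reach an L in one move, else L.
Every move lowers a or b (never raises either), so fill the grid row by row in increasing a, and left to right within a row: each cell's successors are then already labelled.
      b=0  b=1  b=2  b=3  b=4  b=5
a=0:    L    L    W    W    L    L
a=1:    W    W    L    L    W    W
a=2:    L    L    W    W    L    L
a=3:    W    W    L    L    W    W
a=4:    L    L    W    W    L    L
a=5:    W    W    L    L    W    W
a=6:    L    L    W    W    L    L
Cells with no legal move (terminal, hence L): (0,0), (0,1).
The remaining L cells, each justified by listing all of its moves:
(0,4): →(0,2)(W) only, which is W, so L
(0,5): →(0,3)(W) only, which is W, so L
(1,2): →(0,2)(W), (1,0)(W) — all W, so L
(1,3): →(0,3)(W), (1,1)(W) — all W, so L
(2,0): →(1,0)(W) only, which is W, so L
(2,1): →(1,1)(W) only, which is W, so L
(2,4): →(1,4)(W), (2,2)(W) — all W, so L
(2,5): →(1,5)(W), (2,3)(W) — all W, so L
(3,2): →(2,2)(W), (0,2)(W), (3,0)(W) — all W, so L
(3,3): →(2,3)(W), (0,3)(W), (3,1)(W) — all W, so L
(4,0): →(3,0)(W), (1,0)(W) — all W, so L
(4,1): →(3,1)(W), (1,1)(W) — all W, so L
(4,4): →(3,4)(W), (1,4)(W), (4,2)(W) — all W, so L
(4,5): →(3,5)(W), (1,5)(W), (4,3)(W) — all W, so L
(5,2): →(4,2)(W), (2,2)(W), (0,2)(W), (5,0)(W) — all W, so L
(5,3): →(4,3)(W), (2,3)(W), (0,3)(W), (5,1)(W) — all W, so L
(6,0): →(5,0)(W), (3,0)(W), (1,0)(W) — all W, so L
(6,1): →(5,1)(W), (3,1)(W), (1,1)(W) — all W, so L
(6,4): →(5,4)(W), (3,4)(W), (1,4)(W), (6,2)(W) — all W, so L
(6,5): →(5,5)(W), (3,5)(W), (1,5)(W), (6,3)(W) — all W, so L
Every other cell has at least one move into one of the L cells above, so it is W.
L cells per row: a=0: 4, a=1: 2, a=2: 4, a=3: 2, a=4: 4, a=5: 2, a=6: 4; total 22.

22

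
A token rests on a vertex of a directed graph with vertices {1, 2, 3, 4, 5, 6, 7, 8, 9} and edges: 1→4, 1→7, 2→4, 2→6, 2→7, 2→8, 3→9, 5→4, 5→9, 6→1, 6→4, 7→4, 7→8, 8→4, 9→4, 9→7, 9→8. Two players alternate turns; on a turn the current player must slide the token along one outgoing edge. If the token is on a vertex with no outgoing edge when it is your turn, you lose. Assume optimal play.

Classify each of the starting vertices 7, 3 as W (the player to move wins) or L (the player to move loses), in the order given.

7: W, 3: L

Compute win/loss labels from the base case upward. A position with no move is L. Any other position is W if it can reach an L in one move, else L.
Every edge goes from a vertex to one that appears earlier in the order 4, 8, 7, 9, 1, 6, 2, 3, 5, so processing vertices in that order labels each vertex after all of its successors.
4: no outgoing edge → L
8: →4(L), so W
7: →4(L), so W
9: →4(L), so W
1: →4(L), so W
6: →4(L), so W
2: →4(L), so W
3: →9(W) only, which is W, so L
5: →4(L), so W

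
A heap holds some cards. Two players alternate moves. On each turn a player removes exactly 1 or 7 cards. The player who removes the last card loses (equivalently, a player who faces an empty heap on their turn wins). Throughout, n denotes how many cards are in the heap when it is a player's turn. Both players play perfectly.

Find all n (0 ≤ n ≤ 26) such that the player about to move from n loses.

1, 3, 5, 7, 9, 11, 13, 15, 17, 19, 21, 23, 25

Use the standard recursion: the mover wins at a terminal position; elsewhere, the mover wins exactly when some move hands the opponent an L position.
n=0: no move; the opponent has just taken the last card and therefore loses → W
n=1: the only move is to 0(W), a W ⇒ L
n=2: can move to 1, which is L ⇒ W
n=3: the only move is to 2(W), a W ⇒ L
n=4: can move to 3, which is L ⇒ W
n=5: the only move is to 4(W), a W ⇒ L
n=6: can move to 5, which is L ⇒ W
n=7: moves to 6(W), 0(W); every one is W ⇒ L
n=8: can move to 7, which is L ⇒ W
n=9: moves to 8(W), 2(W); every one is W ⇒ L
n=10: can move to 9, which is L ⇒ W
n=11: moves to 10(W), 4(W); every one is W ⇒ L
n=12: can move to 11, which is L ⇒ W
n=13: moves to 12(W), 6(W); every one is W ⇒ L
n=14: can move to 13, which is L ⇒ W
n=15: moves to 14(W), 8(W); every one is W ⇒ L
n=16: can move to 15, which is L ⇒ W
n=17: moves to 16(W), 10(W); every one is W ⇒ L
n=18: can move to 17, which is L ⇒ W
n=19: moves to 18(W), 12(W); every one is W ⇒ L
n=20: can move to 19, which is L ⇒ W
n=21: moves to 20(W), 14(W); every one is W ⇒ L
n=22: can move to 21, which is L ⇒ W
n=23: moves to 22(W), 16(W); every one is W ⇒ L
n=24: can move to 23, which is L ⇒ W
n=25: moves to 24(W), 18(W); every one is W ⇒ L
n=26: can move to 25, which is L ⇒ W
Reading off the rows marked L gives the requested list; there are 13 such values of n.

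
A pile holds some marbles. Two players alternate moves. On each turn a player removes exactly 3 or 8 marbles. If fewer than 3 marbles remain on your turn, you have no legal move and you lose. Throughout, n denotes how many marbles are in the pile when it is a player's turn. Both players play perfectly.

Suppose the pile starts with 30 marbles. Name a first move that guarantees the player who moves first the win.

Remove 8, leaving 22.

Positions with no move are L. A position that does have a move is losing for the player to move precisely when every available move leads to a winning position for the opponent. Fill in the labels:
n=0: no move → L
n=1: no move → L
n=2: no move → L
n=3: W (go to 0, an L position)
n=4: W (go to 1, an L position)
n=5: W (go to 2, an L position)
n=6: L (sole option 3(W) is W)
n=7: L (sole option 4(W) is W)
n=8: W (go to 0, an L position)
n=9: W (go to 6, an L position)
n=10: W (go to 7, an L position)
n=11: L (options 8(W), 3(W) are all W)
n=12: L (options 9(W), 4(W) are all W)
n=13: L (options 10(W), 5(W) are all W)
n=14: W (go to 11, an L position)
n=15: W (go to 12, an L position)
n=16: W (go to 13, an L position)
n=17: L (options 14(W), 9(W) are all W)
n=18: L (options 15(W), 10(W) are all W)
n=19: W (go to 11, an L position)
n=20: W (go to 17, an L position)
n=21: W (go to 18, an L position)
n=22: L (options 19(W), 14(W) are all W)
n=23: L (options 20(W), 15(W) are all W)
n=24: L (options 21(W), 16(W) are all W)
n=25: W (go to 22, an L position)
n=26: W (go to 23, an L position)
n=27: W (go to 24, an L position)
n=28: L (options 25(W), 20(W) are all W)
n=29: L (options 26(W), 21(W) are all W)
n=30: W (go to 22, an L position)
From 30, the L positions reachable in one move are: 22.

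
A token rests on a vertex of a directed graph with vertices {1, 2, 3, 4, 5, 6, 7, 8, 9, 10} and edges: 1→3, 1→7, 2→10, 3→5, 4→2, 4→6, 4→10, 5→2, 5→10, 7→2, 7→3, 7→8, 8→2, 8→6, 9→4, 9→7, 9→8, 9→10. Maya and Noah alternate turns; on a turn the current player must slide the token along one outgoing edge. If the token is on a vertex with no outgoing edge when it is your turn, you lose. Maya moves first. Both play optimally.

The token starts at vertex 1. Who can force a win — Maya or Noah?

Build the W/L table. Terminal = L. A non-terminal position is W if it has a move to some L; otherwise it is L.
Every edge goes from a vertex to one that appears earlier in the order 10, 6, 2, 5, 4, 3, 8, 7, 9, 1, so processing vertices in that order labels each vertex after all of its successors.
10: no outgoing edge → L
6: no outgoing edge → L
2: W (go to 10, an L position)
5: W (go to 10, an L position)
4: W (go to 6, an L position)
3: L (sole option 5(W) is W)
8: W (go to 6, an L position)
7: W (go to 3, an L position)
9: W (go to 10, an L position)
1: W (go to 3, an L position)
From 1 Maya can move to 3, reaching an L position.

Maya wins.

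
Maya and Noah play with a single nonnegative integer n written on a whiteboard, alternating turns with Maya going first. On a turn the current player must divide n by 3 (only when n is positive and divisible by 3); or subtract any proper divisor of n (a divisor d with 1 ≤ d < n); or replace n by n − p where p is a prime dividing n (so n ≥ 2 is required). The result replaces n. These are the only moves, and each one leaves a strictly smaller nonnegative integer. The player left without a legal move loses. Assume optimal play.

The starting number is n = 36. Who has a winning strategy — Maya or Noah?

Work bottom-up. With no move the player to move loses. Otherwise the position is W if at least one move leads to an L position for the opponent, and L if every move leads to a W.
n=0: no move → L
n=1: no move → L
n=2: W (go to 0, an L position)
n=3: W (go to 0, an L position)
n=4: L (options 2(W), 3(W) are all W)
n=5: W (go to 0, an L position)
n=6: W (go to 4, an L position)
n=7: W (go to 0, an L position)
n=8: W (go to 4, an L position)
n=9: L (options 3(W), 6(W), 8(W) are all W)
n=10: W (go to 9, an L position)
n=11: W (go to 0, an L position)
n=12: W (go to 4, an L position)
n=13: W (go to 0, an L position)
n=14: L (options 7(W), 12(W), 13(W) are all W)
n=15: W (go to 14, an L position)
n=16: W (go to 14, an L position)
n=17: W (go to 0, an L position)
n=18: W (go to 9, an L position)
n=19: W (go to 0, an L position)
n=20: L (options 10(W), 15(W), 16(W), 18(W), 19(W) are all W)
n=21: W (go to 14, an L position)
n=22: W (go to 20, an L position)
n=23: W (go to 0, an L position)
n=24: W (go to 20, an L position)
n=25: W (go to 20, an L position)
n=26: L (options 13(W), 24(W), 25(W) are all W)
n=27: W (go to 9, an L position)
n=28: W (go to 14, an L position)
n=29: W (go to 0, an L position)
n=30: W (go to 20, an L position)
n=31: W (go to 0, an L position)
n=32: L (options 16(W), 24(W), 28(W), 30(W), 31(W) are all W)
n=33: W (go to 32, an L position)
n=34: W (go to 32, an L position)
n=35: L (options 28(W), 30(W), 34(W) are all W)
n=36: W (go to 32, an L position)
From 36 Maya can move to 32, reaching an L position.

Maya wins.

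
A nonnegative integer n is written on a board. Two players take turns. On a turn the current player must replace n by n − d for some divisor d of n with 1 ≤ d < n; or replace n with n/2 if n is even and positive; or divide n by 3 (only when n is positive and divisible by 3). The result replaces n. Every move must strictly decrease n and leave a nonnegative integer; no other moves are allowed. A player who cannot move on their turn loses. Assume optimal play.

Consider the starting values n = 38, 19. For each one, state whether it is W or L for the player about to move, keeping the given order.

Positions with no move are L. A position that does have a move is losing for the player to move precisely when every available move leads to a winning position for the opponent. Fill in the labels:
n=0: no move → L
n=1: no move → L
n=2: can move to 1, which is L ⇒ W
n=3: can move to 1, which is L ⇒ W
n=4: moves to 2(W), 3(W); every one is W ⇒ L
n=5: can move to 4, which is L ⇒ W
n=6: can move to 4, which is L ⇒ W
n=7: the only move is to 6(W), a W ⇒ L
n=8: can move to 4, which is L ⇒ W
n=9: moves to 3(W), 6(W), 8(W); every one is W ⇒ L
n=10: can move to 9, which is L ⇒ W
n=11: the only move is to 10(W), a W ⇒ L
n=12: can move to 4, which is L ⇒ W
n=13: the only move is to 12(W), a W ⇒ L
n=14: can move to 7, which is L ⇒ W
n=15: moves to 5(W), 10(W), 12(W), 14(W); every one is W ⇒ L
n=16: can move to 15, which is L ⇒ W
n=17: the only move is to 16(W), a W ⇒ L
n=18: can move to 9, which is L ⇒ W
n=19: the only move is to 18(W), a W ⇒ L
n=20: can move to 15, which is L ⇒ W
n=21: can move to 7, which is L ⇒ W
n=22: can move to 11, which is L ⇒ W
n=23: the only move is to 22(W), a W ⇒ L
n=24: can move to 23, which is L ⇒ W
n=25: moves to 20(W), 24(W); every one is W ⇒ L
n=26: can move to 13, which is L ⇒ W
n=27: can move to 9, which is L ⇒ W
n=28: moves to 14(W), 21(W), 24(W), 26(W), 27(W); every one is W ⇒ L
n=29: can move to 28, which is L ⇒ W
n=30: can move to 15, which is L ⇒ W
n=31: the only move is to 30(W), a W ⇒ L
n=32: can move to 28, which is L ⇒ W
n=33: can move to 11, which is L ⇒ W
n=34: can move to 17, which is L ⇒ W
n=35: can move to 28, which is L ⇒ W
n=36: moves to 12(W), 18(W), 24(W), 27(W), 30(W), 32(W), 33(W), 34(W), 35(W); every one is W ⇒ L
n=37: can move to 36, which is L ⇒ W
n=38: can move to 19, which is L ⇒ W

38: W, 19: L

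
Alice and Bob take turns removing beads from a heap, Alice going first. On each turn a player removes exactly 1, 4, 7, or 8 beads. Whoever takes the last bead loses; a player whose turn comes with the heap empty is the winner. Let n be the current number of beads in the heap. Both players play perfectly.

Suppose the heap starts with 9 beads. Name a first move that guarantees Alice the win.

Remove 8, leaving 1.

Use the standard recursion: the mover wins at a terminal position; elsewhere, the mover wins exactly when some move hands the opponent an L position.
n=0: no move; the opponent has just taken the last bead and therefore loses → W
n=1: the only move is to 0(W), a W ⇒ L
n=2: can move to 1, which is L ⇒ W
n=3: the only move is to 2(W), a W ⇒ L
n=4: can move to 3, which is L ⇒ W
n=5: can move to 1, which is L ⇒ W
n=6: moves to 5(W), 2(W); every one is W ⇒ L
n=7: can move to 6, which is L ⇒ W
n=8: can move to 1, which is L ⇒ W
n=9: can move to 1, which is L ⇒ W
From 9, the L positions reachable in one move are: 1.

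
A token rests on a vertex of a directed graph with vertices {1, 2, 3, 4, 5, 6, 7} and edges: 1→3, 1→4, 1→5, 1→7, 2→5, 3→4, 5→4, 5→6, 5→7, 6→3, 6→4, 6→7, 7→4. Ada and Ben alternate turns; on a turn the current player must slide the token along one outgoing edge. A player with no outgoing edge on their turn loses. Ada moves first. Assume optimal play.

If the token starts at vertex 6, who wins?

Ada wins.

Compute win/loss labels from the base case upward. A position with no move is L. Any other position is W if it can reach an L in one move, else L.
Every edge goes from a vertex to one that appears earlier in the order 4, 7, 3, 6, 5, 1, 2, so processing vertices in that order labels each vertex after all of its successors.
4: no outgoing edge → L
7: reaches L-position 4 → W
3: reaches L-position 4 → W
6: reaches L-position 4 → W
5: reaches L-position 4 → W
1: reaches L-position 4 → W
2: only reaches 5(W), which is W → L
The starting position 6 is W: Ada should move to 4, handing over an L position.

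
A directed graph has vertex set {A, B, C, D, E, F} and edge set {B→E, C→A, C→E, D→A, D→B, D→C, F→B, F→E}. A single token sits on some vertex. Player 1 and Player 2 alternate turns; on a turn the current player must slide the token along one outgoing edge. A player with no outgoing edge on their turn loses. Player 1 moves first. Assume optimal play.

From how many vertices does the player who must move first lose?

Work bottom-up. With no move the player to move loses. Otherwise the position is W if at least one move leads to an L position for the opponent, and L if every move leads to a W.
Every edge goes from a vertex to one that appears earlier in the order A, E, B, C, F, D, so processing vertices in that order labels each vertex after all of its successors.
A: no outgoing edge → L
E: no outgoing edge → L
B: →E(L), so W
C: →E(L), so W
F: →E(L), so W
D: →A(L), so W
The L vertices are A, E; that is 2 in all.

2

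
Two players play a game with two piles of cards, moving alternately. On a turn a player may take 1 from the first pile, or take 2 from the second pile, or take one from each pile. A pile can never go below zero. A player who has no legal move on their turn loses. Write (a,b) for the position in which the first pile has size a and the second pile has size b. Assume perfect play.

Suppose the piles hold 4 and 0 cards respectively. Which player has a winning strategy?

The second player wins.

Classify positions by backward induction: terminal positions (no move available) are L. From any other position, the mover wins iff some move reaches an L.
No move ever increases a pile, so every position that can arise here has a ≤ 4 and b ≤ 0; it is enough to label the cells with 0 ≤ a ≤ 4 and 0 ≤ b ≤ 0.
Every move lowers a or b (never raises either), so fill the grid row by row in increasing a, and left to right within a row: each cell's successors are then already labelled.
      b=0
a=0:    L
a=1:    W
a=2:    L
a=3:    W
a=4:    L
Cells with no legal move (terminal, hence L): (0,0).
The remaining L cells, each justified by listing all of its moves:
(2,0): the only move is to (1,0)(W), a W ⇒ L
(4,0): the only move is to (3,0)(W), a W ⇒ L
Every other cell has at least one move into one of the L cells above, so it is W.
Every move from (4,0) reaches a W position, so the mover loses.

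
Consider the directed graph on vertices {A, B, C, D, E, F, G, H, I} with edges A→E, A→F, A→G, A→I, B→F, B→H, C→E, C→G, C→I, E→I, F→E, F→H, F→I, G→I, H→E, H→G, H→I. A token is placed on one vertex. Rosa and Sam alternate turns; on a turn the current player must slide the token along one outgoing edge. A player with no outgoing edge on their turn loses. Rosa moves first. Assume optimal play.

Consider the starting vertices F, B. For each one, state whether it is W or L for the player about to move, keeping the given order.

F: W, B: L

Label each position W (a win for the player to move) or L (a loss). A position with no legal move is L; any other position is W exactly when some move reaches an L, and L when every move reaches a W.
Every edge goes from a vertex to one that appears earlier in the order I, D, G, E, C, H, F, A, B, so processing vertices in that order labels each vertex after all of its successors.
I: no outgoing edge → L
D: no outgoing edge → L
G: can move to I, which is L ⇒ W
E: can move to I, which is L ⇒ W
C: can move to I, which is L ⇒ W
H: can move to I, which is L ⇒ W
F: can move to I, which is L ⇒ W
A: can move to I, which is L ⇒ W
B: moves to F(W), H(W); every one is W ⇒ L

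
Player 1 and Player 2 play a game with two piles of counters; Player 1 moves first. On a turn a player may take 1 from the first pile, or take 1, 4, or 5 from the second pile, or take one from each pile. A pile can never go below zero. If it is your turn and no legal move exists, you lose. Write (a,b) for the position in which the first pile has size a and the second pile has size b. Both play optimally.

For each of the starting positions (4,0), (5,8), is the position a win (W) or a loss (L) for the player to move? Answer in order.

(4,0): L, (5,8): W

Build the W/L table. Terminal = L. A non-terminal position is W if it has a move to some L; otherwise it is L.
No move ever increases a pile, so every position that can arise here has a ≤ 5 and b ≤ 8; it is enough to label the cells with 0 ≤ a ≤ 5 and 0 ≤ b ≤ 8.
Every move lowers a or b (never raises either), so fill the grid row by row in increasing a, and left to right within a row: each cell's successors are then already labelled.
      b=0  b=1  b=2  b=3  b=4  b=5  b=6  b=7  b=8
a=0:    L    W    L    W    W    W    W    W    L
a=1:    W    W    W    W    L    W    L    W    W
a=2:    L    W    L    W    W    W    W    W    L
a=3:    W    W    W    W    L    W    L    W    W
a=4:    L    W    L    W    W    W    W    W    L
a=5:    W    W    W    W    L    W    L    W    W
Cells with no legal move (terminal, hence L): (0,0).
The remaining L cells, each justified by listing all of its moves:
(0,2): the only move is to (0,1)(W), a W ⇒ L
(0,8): moves to (0,7)(W), (0,4)(W), (0,3)(W); every one is W ⇒ L
(1,4): moves to (0,4)(W), (1,3)(W), (1,0)(W), (0,3)(W); every one is W ⇒ L
(1,6): moves to (0,6)(W), (1,5)(W), (1,2)(W), (1,1)(W), (0,5)(W); every one is W ⇒ L
(2,0): the only move is to (1,0)(W), a W ⇒ L
(2,2): moves to (1,2)(W), (2,1)(W), (1,1)(W); every one is W ⇒ L
(2,8): moves to (1,8)(W), (2,7)(W), (2,4)(W), (2,3)(W), (1,7)(W); every one is W ⇒ L
(3,4): moves to (2,4)(W), (3,3)(W), (3,0)(W), (2,3)(W); every one is W ⇒ L
(3,6): moves to (2,6)(W), (3,5)(W), (3,2)(W), (3,1)(W), (2,5)(W); every one is W ⇒ L
(4,0): the only move is to (3,0)(W), a W ⇒ L
(4,2): moves to (3,2)(W), (4,1)(W), (3,1)(W); every one is W ⇒ L
(4,8): moves to (3,8)(W), (4,7)(W), (4,4)(W), (4,3)(W), (3,7)(W); every one is W ⇒ L
(5,4): moves to (4,4)(W), (5,3)(W), (5,0)(W), (4,3)(W); every one is W ⇒ L
(5,6): moves to (4,6)(W), (5,5)(W), (5,2)(W), (5,1)(W), (4,5)(W); every one is W ⇒ L
Every other cell has at least one move into one of the L cells above, so it is W.
(4,0): one of the L cells justified above, so L
(5,8): the move to (4,8) reaches an L cell, so W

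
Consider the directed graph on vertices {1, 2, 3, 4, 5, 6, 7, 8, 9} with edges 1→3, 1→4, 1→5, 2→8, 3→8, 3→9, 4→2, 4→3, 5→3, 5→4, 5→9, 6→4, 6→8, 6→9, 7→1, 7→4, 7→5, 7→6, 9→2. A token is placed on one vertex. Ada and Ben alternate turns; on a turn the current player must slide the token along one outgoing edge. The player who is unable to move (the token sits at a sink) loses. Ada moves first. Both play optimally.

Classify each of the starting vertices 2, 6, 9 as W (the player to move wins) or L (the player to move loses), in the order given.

Compute win/loss labels from the base case upward. A position with no move is L. Any other position is W if it can reach an L in one move, else L.
Every edge goes from a vertex to one that appears earlier in the order 8, 2, 9, 3, 4, 5, 1, 6, 7, so processing vertices in that order labels each vertex after all of its successors.
8: no outgoing edge → L
2: →8(L), so W
9: →2(W) only, which is W, so L
3: →9(L), so W
4: →3(W), 2(W) — all W, so L
5: →4(L), so W
1: →4(L), so W
6: →4(L), so W
7: →4(L), so W

2: W, 6: W, 9: L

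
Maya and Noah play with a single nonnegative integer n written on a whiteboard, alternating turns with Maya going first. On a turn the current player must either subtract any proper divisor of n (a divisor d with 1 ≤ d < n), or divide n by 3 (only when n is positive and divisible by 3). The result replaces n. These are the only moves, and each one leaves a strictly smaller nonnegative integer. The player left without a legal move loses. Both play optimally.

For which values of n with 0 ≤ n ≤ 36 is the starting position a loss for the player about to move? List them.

Work bottom-up. With no move the player to move loses. Otherwise the position is W if at least one move leads to an L position for the opponent, and L if every move leads to a W.
n=0: no move → L
n=1: no move → L
n=2: W (go to 1, an L position)
n=3: W (go to 1, an L position)
n=4: L (options 2(W), 3(W) are all W)
n=5: W (go to 4, an L position)
n=6: W (go to 4, an L position)
n=7: L (sole option 6(W) is W)
n=8: W (go to 4, an L position)
n=9: L (options 3(W), 6(W), 8(W) are all W)
n=10: W (go to 9, an L position)
n=11: L (sole option 10(W) is W)
n=12: W (go to 4, an L position)
n=13: L (sole option 12(W) is W)
n=14: W (go to 7, an L position)
n=15: L (options 5(W), 10(W), 12(W), 14(W) are all W)
n=16: W (go to 15, an L position)
n=17: L (sole option 16(W) is W)
n=18: W (go to 9, an L position)
n=19: L (sole option 18(W) is W)
n=20: W (go to 15, an L position)
n=21: W (go to 7, an L position)
n=22: W (go to 11, an L position)
n=23: L (sole option 22(W) is W)
n=24: W (go to 23, an L position)
n=25: L (options 20(W), 24(W) are all W)
n=26: W (go to 13, an L position)
n=27: W (go to 9, an L position)
n=28: L (options 14(W), 21(W), 24(W), 26(W), 27(W) are all W)
n=29: W (go to 28, an L position)
n=30: W (go to 15, an L position)
n=31: L (sole option 30(W) is W)
n=32: W (go to 28, an L position)
n=33: W (go to 11, an L position)
n=34: W (go to 17, an L position)
n=35: W (go to 28, an L position)
n=36: L (options 12(W), 18(W), 24(W), 27(W), 30(W), 32(W), 33(W), 34(W), 35(W) are all W)
Reading off the rows marked L gives the requested list; there are 15 such values of n.

0, 1, 4, 7, 9, 11, 13, 15, 17, 19, 23, 25, 28, 31, 36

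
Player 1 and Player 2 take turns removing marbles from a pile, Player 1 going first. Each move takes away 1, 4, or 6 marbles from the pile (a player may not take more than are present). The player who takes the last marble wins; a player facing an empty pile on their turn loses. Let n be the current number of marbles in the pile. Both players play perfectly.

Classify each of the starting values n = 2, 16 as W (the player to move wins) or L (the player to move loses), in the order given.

2: L, 16: W

Compute win/loss labels from the base case upward. A position with no move is L. Any other position is W if it can reach an L in one move, else L.
n=0: no move → L
n=1: reaches L-position 0 → W
n=2: only reaches 1(W), which is W → L
n=3: reaches L-position 2 → W
n=4: reaches L-position 0 → W
n=5: only reaches 4(W), 1(W), all W → L
n=6: reaches L-position 5 → W
n=7: only reaches 6(W), 3(W), 1(W), all W → L
n=8: reaches L-position 7 → W
n=9: reaches L-position 5 → W
n=10: only reaches 9(W), 6(W), 4(W), all W → L
n=11: reaches L-position 10 → W
n=12: only reaches 11(W), 8(W), 6(W), all W → L
n=13: reaches L-position 12 → W
n=14: reaches L-position 10 → W
n=15: only reaches 14(W), 11(W), 9(W), all W → L
n=16: reaches L-position 15 → W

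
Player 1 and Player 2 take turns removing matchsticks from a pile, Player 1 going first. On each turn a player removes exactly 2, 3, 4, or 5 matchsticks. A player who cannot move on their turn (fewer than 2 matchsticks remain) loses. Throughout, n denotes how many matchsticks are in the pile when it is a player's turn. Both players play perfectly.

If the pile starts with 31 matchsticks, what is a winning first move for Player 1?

Remove 2, leaving 29.

Build the W/L table. Terminal = L. A non-terminal position is W if it has a move to some L; otherwise it is L.
n=0: no move → L
n=1: no move → L
n=2: W (go to 0, an L position)
n=3: W (go to 1, an L position)
n=4: W (go to 1, an L position)
n=5: W (go to 1, an L position)
n=6: W (go to 1, an L position)
n=7: L (options 5(W), 4(W), 3(W), 2(W) are all W)
n=8: L (options 6(W), 5(W), 4(W), 3(W) are all W)
n=9: W (go to 7, an L position)
n=10: W (go to 8, an L position)
n=11: W (go to 8, an L position)
n=12: W (go to 8, an L position)
n=13: W (go to 8, an L position)
n=14: L (options 12(W), 11(W), 10(W), 9(W) are all W)
n=15: L (options 13(W), 12(W), 11(W), 10(W) are all W)
n=16: W (go to 14, an L position)
n=17: W (go to 15, an L position)
n=18: W (go to 15, an L position)
n=19: W (go to 15, an L position)
n=20: W (go to 15, an L position)
n=21: L (options 19(W), 18(W), 17(W), 16(W) are all W)
n=22: L (options 20(W), 19(W), 18(W), 17(W) are all W)
n=23: W (go to 21, an L position)
n=24: W (go to 22, an L position)
n=25: W (go to 22, an L position)
n=26: W (go to 22, an L position)
n=27: W (go to 22, an L position)
n=28: L (options 26(W), 25(W), 24(W), 23(W) are all W)
n=29: L (options 27(W), 26(W), 25(W), 24(W) are all W)
n=30: W (go to 28, an L position)
n=31: W (go to 29, an L position)
From 31, the L positions reachable in one move are: 29, 28. Any move reaching one of these is winning.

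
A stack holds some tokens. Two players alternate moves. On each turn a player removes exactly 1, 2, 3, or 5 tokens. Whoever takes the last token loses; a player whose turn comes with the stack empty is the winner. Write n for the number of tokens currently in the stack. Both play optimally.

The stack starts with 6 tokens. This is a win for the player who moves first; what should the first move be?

Classify positions by backward induction: terminal positions (no move available) are W. From any other position, the mover wins iff some move reaches an L.
n=0: no move; the opponent has just taken the last token and therefore loses → W
n=1: the only move is to 0(W), a W ⇒ L
n=2: can move to 1, which is L ⇒ W
n=3: can move to 1, which is L ⇒ W
n=4: can move to 1, which is L ⇒ W
n=5: moves to 4(W), 3(W), 2(W), 0(W); every one is W ⇒ L
n=6: can move to 5, which is L ⇒ W
From 6, the L positions reachable in one move are: 5, 1. Any move reaching one of these is winning.

Remove 1, leaving 5.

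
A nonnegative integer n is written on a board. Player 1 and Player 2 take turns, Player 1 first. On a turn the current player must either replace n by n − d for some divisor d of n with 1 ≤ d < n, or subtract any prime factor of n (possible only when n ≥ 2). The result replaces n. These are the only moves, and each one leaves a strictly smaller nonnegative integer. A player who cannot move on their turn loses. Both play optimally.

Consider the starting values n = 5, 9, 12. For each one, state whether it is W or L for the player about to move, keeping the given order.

Classify positions by backward induction: terminal positions (no move available) are L. From any other position, the mover wins iff some move reaches an L.
n=0: no move → L
n=1: no move → L
n=2: →0(L), so W
n=3: →0(L), so W
n=4: →2(W), 3(W) — all W, so L
n=5: →0(L), so W
n=6: →4(L), so W
n=7: →0(L), so W
n=8: →4(L), so W
n=9: →6(W), 8(W) — all W, so L
n=10: →9(L), so W
n=11: →0(L), so W
n=12: →9(L), so W

5: W, 9: L, 12: W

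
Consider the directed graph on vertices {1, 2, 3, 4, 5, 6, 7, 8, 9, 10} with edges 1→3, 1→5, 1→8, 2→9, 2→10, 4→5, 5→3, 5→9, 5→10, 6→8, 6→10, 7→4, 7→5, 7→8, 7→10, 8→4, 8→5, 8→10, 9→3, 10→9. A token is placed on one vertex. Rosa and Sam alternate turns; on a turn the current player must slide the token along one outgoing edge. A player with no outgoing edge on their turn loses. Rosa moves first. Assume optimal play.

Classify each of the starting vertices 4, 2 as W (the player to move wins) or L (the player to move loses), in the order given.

Positions with no move are L. A position that does have a move is losing for the player to move precisely when every available move leads to a winning position for the opponent. Fill in the labels:
Every edge goes from a vertex to one that appears earlier in the order 3, 9, 10, 5, 2, 4, 8, 1, 7, 6, so processing vertices in that order labels each vertex after all of its successors.
3: no outgoing edge → L
9: W (go to 3, an L position)
10: L (sole option 9(W) is W)
5: W (go to 10, an L position)
2: W (go to 10, an L position)
4: L (sole option 5(W) is W)
8: W (go to 4, an L position)
1: W (go to 3, an L position)
7: W (go to 4, an L position)
6: W (go to 10, an L position)

4: L, 2: W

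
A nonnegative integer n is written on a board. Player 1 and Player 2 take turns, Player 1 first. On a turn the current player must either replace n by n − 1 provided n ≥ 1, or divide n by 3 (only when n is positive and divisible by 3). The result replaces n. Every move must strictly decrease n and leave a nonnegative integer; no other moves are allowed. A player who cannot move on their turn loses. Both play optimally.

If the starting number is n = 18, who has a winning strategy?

Use the standard recursion: the mover loses at a terminal position; elsewhere, the mover wins exactly when some move hands the opponent an L position.
n=0: no move → L
n=1: →0(L), so W
n=2: →1(W) only, which is W, so L
n=3: →2(L), so W
n=4: →3(W) only, which is W, so L
n=5: →4(L), so W
n=6: →2(L), so W
n=7: →6(W) only, which is W, so L
n=8: →7(L), so W
n=9: →3(W), 8(W) — all W, so L
n=10: →9(L), so W
n=11: →10(W) only, which is W, so L
n=12: →4(L), so W
n=13: →12(W) only, which is W, so L
n=14: →13(L), so W
n=15: →5(W), 14(W) — all W, so L
n=16: →15(L), so W
n=17: →16(W) only, which is W, so L
n=18: →17(L), so W
The starting position 18 is W: Player 1 should move to 17, handing over an L position.

Player 1 wins.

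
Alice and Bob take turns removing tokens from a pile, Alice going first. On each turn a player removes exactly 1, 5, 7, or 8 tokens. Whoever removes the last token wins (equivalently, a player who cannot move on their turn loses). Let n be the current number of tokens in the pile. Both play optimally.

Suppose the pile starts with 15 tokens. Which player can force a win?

Bob wins.

Use the standard recursion: the mover loses at a terminal position; elsewhere, the mover wins exactly when some move hands the opponent an L position.
n=0: no move → L
n=1: can move to 0, which is L ⇒ W
n=2: the only move is to 1(W), a W ⇒ L
n=3: can move to 2, which is L ⇒ W
n=4: the only move is to 3(W), a W ⇒ L
n=5: can move to 4, which is L ⇒ W
n=6: moves to 5(W), 1(W); every one is W ⇒ L
n=7: can move to 6, which is L ⇒ W
n=8: can move to 0, which is L ⇒ W
n=9: can move to 4, which is L ⇒ W
n=10: can move to 2, which is L ⇒ W
n=11: can move to 6, which is L ⇒ W
n=12: can move to 4, which is L ⇒ W
n=13: can move to 6, which is L ⇒ W
n=14: can move to 6, which is L ⇒ W
n=15: moves to 14(W), 10(W), 8(W), 7(W); every one is W ⇒ L
Every move from 15 reaches a W position, so the mover loses.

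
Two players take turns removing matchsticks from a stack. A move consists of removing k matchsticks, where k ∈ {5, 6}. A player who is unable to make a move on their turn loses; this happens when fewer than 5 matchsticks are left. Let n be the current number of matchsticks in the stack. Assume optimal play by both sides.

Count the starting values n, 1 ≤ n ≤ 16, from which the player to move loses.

Work bottom-up. With no move the player to move loses. Otherwise the position is W if at least one move leads to an L position for the opponent, and L if every move leads to a W.
n=0: no move → L
n=1: no move → L
n=2: no move → L
n=3: no move → L
n=4: no move → L
n=5: can move to 0, which is L ⇒ W
n=6: can move to 1, which is L ⇒ W
n=7: can move to 2, which is L ⇒ W
n=8: can move to 3, which is L ⇒ W
n=9: can move to 4, which is L ⇒ W
n=10: can move to 4, which is L ⇒ W
n=11: moves to 6(W), 5(W); every one is W ⇒ L
n=12: moves to 7(W), 6(W); every one is W ⇒ L
n=13: moves to 8(W), 7(W); every one is W ⇒ L
n=14: moves to 9(W), 8(W); every one is W ⇒ L
n=15: moves to 10(W), 9(W); every one is W ⇒ L
n=16: can move to 11, which is L ⇒ W
L entries with 1 ≤ n ≤ 16 (n=0 is outside the asked range and is not counted): n = 1, 2, 3, 4, 11, 12, 13, 14, 15; that makes 9.

9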